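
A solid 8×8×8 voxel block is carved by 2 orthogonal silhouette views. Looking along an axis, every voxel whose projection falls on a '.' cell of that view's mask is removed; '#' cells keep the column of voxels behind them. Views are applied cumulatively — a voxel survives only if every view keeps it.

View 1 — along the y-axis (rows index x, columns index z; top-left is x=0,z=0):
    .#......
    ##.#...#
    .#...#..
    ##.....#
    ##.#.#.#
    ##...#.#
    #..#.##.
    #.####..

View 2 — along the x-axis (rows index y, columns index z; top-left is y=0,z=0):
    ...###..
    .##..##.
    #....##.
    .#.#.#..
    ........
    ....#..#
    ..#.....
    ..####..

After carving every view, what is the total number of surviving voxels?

|visual hull| = 67

before carving: 512 voxels (8×8×8)
after view 1 [y-axis, 28 of 64 cells solid] → remaining = 224
after view 2 [x-axis, 20 of 64 cells solid] → remaining = 67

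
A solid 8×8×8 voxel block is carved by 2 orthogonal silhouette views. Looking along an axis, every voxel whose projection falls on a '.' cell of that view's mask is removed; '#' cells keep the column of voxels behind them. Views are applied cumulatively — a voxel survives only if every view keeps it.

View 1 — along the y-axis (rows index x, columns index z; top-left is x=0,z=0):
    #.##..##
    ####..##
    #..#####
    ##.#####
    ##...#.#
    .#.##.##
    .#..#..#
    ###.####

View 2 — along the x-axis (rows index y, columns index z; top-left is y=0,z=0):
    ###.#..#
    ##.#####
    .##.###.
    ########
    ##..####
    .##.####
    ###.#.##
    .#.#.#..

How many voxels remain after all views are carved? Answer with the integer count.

initial block: 8^3 = 512
V1 y: intersect with XZ mask (43 set) -- 344 left
V2 x: intersect with YZ mask (46 set) -- 251 left

|visual hull| = 251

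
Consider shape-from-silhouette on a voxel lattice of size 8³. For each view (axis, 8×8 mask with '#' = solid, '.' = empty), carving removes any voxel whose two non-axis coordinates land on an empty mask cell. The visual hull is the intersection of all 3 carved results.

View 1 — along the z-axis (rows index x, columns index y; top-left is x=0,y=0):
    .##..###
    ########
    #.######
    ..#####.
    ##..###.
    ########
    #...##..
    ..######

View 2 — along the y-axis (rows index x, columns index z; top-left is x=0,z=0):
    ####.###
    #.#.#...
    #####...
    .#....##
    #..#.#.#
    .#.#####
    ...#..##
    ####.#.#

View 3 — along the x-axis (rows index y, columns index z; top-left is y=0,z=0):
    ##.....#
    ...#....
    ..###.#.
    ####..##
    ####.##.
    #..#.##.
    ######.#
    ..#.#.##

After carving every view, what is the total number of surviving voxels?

voxel count = 127

before carving: 512 voxels (8×8×8)
[1] z-view keeps 47 columns → grid now 376
[2] y-view keeps 37 columns → grid now 222
[3] x-view keeps 35 columns → grid now 127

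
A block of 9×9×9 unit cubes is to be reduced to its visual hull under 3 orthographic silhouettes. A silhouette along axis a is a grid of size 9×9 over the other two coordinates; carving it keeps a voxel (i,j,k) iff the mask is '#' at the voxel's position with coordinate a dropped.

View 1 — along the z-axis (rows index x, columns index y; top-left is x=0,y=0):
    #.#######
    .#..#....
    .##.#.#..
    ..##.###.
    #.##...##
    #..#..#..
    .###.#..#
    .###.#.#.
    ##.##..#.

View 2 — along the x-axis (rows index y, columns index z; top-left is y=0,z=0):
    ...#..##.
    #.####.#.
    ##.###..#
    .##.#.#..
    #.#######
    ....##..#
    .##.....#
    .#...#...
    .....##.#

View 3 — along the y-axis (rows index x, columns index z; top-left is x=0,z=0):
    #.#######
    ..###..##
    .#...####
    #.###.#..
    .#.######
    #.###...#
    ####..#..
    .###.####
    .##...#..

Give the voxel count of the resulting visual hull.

start: 9×9×9 = 729 voxels
carve view 1 (along z, XY-mask fill 42/81): 378 voxels remain
carve view 2 (along x, YZ-mask fill 38/81): 181 voxels remain
carve view 3 (along y, XZ-mask fill 50/81): 110 voxels remain

voxel count = 110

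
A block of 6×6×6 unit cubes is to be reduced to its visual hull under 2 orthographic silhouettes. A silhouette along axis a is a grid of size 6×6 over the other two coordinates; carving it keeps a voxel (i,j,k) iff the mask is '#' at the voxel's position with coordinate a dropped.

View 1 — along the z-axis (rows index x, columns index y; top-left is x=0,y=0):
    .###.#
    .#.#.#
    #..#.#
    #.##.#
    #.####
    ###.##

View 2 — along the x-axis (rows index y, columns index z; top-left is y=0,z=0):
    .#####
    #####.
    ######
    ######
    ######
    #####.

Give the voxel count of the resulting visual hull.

before carving: 216 voxels (6×6×6)
after view 1 [z-axis, 24 of 36 cells solid] → remaining = 144
after view 2 [x-axis, 33 of 36 cells solid] → remaining = 131

voxel count = 131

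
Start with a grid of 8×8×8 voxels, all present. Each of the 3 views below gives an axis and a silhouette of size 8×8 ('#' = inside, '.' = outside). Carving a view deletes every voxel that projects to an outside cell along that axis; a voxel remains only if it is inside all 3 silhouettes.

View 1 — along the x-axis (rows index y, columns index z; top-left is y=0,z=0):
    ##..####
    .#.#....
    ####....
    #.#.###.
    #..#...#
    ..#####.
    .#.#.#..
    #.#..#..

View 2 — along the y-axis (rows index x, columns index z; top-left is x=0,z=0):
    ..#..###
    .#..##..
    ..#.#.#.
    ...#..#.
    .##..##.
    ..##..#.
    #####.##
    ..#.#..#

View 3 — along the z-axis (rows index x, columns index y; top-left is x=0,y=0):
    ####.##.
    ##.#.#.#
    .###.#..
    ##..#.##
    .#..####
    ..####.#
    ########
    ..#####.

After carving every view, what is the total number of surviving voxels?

80 voxels

full grid |V| = 512
carve view 1 (along x, YZ-mask fill 31/64): 248 voxels remain
carve view 2 (along y, XZ-mask fill 29/64): 107 voxels remain
carve view 3 (along z, XY-mask fill 43/64): 80 voxels remain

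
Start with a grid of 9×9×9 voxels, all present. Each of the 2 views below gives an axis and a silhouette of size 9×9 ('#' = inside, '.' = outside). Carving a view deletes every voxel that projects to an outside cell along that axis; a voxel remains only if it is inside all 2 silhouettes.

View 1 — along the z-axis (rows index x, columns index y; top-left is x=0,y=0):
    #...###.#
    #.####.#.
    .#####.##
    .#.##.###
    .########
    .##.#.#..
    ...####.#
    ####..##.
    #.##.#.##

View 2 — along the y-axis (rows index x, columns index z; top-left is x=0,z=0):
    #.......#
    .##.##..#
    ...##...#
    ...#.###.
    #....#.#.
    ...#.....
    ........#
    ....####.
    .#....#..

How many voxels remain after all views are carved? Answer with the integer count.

remaining voxels: 154

full grid |V| = 729
[1] z-view keeps 53 columns → grid now 477
[2] y-view keeps 25 columns → grid now 154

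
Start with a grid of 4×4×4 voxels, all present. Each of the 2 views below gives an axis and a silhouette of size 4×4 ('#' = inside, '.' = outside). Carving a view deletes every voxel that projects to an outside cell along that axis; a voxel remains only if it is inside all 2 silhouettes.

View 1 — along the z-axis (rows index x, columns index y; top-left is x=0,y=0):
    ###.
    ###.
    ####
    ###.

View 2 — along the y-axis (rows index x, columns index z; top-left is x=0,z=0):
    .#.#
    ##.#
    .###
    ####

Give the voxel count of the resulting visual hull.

before carving: 64 voxels (4×4×4)
[1] z-view keeps 13 columns → grid now 52
[2] y-view keeps 12 columns → grid now 39

remaining voxels: 39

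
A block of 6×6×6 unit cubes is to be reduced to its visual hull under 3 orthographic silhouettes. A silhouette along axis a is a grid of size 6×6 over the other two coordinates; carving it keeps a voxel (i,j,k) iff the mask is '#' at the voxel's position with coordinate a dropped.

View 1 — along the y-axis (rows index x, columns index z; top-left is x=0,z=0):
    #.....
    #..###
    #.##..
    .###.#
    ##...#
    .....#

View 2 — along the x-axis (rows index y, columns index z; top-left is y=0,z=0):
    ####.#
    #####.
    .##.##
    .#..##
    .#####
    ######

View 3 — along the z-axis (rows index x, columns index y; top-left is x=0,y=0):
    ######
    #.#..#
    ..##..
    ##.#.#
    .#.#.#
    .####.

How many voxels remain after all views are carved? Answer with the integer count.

remaining voxels: 36

before carving: 216 voxels (6×6×6)
after view 1 [y-axis, 16 of 36 cells solid] → remaining = 96
after view 2 [x-axis, 28 of 36 cells solid] → remaining = 71
after view 3 [z-axis, 22 of 36 cells solid] → remaining = 36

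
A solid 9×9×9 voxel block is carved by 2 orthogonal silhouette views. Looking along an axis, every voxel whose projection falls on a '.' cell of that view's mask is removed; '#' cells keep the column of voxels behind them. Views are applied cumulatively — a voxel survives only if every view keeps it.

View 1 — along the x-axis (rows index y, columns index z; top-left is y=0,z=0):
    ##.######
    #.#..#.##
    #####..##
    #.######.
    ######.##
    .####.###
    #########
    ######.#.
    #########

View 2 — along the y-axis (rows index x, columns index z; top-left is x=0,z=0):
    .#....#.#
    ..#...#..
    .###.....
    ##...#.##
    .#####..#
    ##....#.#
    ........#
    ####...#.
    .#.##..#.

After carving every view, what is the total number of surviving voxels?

|visual hull| = 244

full grid |V| = 729
V1 x: intersect with YZ mask (67 set) -- 603 left
V2 y: intersect with XZ mask (33 set) -- 244 left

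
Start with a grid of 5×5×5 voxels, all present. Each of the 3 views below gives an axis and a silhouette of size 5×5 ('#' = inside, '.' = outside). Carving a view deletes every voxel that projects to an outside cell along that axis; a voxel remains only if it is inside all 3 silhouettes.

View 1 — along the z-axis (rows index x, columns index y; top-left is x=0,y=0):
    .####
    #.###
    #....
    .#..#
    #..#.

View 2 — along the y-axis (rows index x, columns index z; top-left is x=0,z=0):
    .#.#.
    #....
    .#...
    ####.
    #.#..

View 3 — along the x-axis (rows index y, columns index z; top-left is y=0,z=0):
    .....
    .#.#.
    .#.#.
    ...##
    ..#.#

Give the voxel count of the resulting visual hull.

start: 5×5×5 = 125 voxels
[1] z-view keeps 13 columns → grid now 65
[2] y-view keeps 10 columns → grid now 25
[3] x-view keeps 8 columns → grid now 8

voxel count = 8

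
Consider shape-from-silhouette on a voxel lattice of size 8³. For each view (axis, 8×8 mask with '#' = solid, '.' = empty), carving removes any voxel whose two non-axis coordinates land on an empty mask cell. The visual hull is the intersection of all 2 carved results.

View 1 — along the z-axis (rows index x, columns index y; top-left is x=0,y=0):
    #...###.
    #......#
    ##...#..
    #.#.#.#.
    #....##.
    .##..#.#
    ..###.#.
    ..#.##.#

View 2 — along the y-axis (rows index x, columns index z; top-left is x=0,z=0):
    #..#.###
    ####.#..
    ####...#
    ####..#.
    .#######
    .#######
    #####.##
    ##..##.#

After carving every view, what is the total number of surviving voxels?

voxel count = 162

start: 8×8×8 = 512 voxels
carve view 1 (along z, XY-mask fill 28/64): 224 voxels remain
carve view 2 (along y, XZ-mask fill 46/64): 162 voxels remain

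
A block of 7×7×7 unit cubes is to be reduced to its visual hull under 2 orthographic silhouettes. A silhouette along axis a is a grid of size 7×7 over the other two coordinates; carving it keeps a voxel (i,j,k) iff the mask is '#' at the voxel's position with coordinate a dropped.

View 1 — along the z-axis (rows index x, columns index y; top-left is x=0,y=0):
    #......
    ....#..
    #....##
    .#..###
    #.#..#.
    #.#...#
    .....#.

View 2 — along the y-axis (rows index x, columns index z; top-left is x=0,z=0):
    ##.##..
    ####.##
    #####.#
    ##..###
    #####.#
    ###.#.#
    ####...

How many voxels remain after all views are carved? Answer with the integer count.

remaining voxels: 85

before carving: 343 voxels (7×7×7)
  1. axis=2 (XY plane), |mask|=16  ⇒  voxels=112
  2. axis=1 (XZ plane), |mask|=36  ⇒  voxels=85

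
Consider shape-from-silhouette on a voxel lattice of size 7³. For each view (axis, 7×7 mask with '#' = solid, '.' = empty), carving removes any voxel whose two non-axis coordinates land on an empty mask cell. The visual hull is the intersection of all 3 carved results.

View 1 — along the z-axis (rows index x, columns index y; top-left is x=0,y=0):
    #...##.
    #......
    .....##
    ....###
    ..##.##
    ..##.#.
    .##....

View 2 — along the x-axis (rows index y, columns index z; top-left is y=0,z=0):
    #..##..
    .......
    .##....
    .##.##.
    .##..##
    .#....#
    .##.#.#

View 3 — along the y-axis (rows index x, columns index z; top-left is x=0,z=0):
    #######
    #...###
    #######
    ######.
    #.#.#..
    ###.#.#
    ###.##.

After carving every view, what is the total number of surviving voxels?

|visual hull| = 38

before carving: 343 voxels (7×7×7)
carve view 1 (along z, XY-mask fill 18/49): 126 voxels remain
carve view 2 (along x, YZ-mask fill 19/49): 50 voxels remain
carve view 3 (along y, XZ-mask fill 37/49): 38 voxels remain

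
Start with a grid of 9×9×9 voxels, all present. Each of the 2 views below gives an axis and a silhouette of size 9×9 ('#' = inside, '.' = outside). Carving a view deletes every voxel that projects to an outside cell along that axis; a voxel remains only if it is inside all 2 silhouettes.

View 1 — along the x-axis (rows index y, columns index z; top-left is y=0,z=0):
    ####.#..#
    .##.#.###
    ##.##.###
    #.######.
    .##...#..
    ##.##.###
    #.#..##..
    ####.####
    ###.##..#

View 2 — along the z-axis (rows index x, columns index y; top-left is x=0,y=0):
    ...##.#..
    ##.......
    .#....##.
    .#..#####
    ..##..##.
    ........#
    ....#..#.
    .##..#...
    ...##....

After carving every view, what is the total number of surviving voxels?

before carving: 729 voxels (9×9×9)
step 1: project along x, AND mask (54/81) → |grid| = 486
step 2: project along z, AND mask (26/81) → |grid| = 151

|visual hull| = 151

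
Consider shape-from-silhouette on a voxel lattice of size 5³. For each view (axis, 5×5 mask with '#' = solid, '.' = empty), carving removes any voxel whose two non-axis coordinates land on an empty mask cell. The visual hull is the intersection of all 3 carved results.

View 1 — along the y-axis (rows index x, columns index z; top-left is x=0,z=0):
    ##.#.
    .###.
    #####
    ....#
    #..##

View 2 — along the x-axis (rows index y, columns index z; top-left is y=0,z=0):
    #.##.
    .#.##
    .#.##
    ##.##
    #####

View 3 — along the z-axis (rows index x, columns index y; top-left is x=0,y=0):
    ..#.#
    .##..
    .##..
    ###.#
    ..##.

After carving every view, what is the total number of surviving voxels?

before carving: 125 voxels (5×5×5)
[1] y-view keeps 15 columns → grid now 75
[2] x-view keeps 18 columns → grid now 57
[3] z-view keeps 12 columns → grid now 23

voxel count = 23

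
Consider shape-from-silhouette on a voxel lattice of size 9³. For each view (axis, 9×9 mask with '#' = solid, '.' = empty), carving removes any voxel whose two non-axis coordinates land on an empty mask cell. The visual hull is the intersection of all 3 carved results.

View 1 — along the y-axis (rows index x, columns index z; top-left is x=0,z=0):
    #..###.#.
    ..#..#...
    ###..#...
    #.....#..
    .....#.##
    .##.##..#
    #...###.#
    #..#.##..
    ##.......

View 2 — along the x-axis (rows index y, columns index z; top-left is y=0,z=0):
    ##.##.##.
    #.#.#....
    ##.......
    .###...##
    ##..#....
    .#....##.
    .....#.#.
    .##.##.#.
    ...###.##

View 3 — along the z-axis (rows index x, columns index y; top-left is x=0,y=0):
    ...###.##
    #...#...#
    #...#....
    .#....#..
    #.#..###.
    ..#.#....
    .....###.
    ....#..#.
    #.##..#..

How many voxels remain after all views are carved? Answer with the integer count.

start: 9×9×9 = 729 voxels
[1] y-view keeps 32 columns → grid now 288
[2] x-view keeps 34 columns → grid now 117
[3] z-view keeps 28 columns → grid now 38

38 voxels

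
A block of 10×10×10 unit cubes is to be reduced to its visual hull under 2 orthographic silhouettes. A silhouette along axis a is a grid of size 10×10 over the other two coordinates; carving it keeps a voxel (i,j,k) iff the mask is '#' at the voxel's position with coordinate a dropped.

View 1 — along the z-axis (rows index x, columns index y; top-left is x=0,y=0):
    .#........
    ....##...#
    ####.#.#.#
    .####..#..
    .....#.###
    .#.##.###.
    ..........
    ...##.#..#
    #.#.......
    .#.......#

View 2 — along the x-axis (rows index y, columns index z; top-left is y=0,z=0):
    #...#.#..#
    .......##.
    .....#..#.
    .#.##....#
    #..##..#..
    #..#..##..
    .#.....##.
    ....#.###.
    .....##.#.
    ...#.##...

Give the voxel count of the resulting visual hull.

full grid |V| = 1000
carve view 1 (along z, XY-mask fill 34/100): 340 voxels remain
carve view 2 (along x, YZ-mask fill 33/100): 111 voxels remain

voxel count = 111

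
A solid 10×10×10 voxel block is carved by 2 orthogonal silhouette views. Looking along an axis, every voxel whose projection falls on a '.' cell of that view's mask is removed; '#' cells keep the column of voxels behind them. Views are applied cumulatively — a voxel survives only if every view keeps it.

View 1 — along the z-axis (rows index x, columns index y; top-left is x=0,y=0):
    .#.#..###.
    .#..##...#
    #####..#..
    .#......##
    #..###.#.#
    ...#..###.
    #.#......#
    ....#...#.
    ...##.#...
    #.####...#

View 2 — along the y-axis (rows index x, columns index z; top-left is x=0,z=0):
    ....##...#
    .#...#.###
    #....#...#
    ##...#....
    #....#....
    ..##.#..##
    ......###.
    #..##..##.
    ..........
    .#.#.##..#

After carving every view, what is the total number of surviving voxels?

start: 10×10×10 = 1000 voxels
after view 1 [z-axis, 42 of 100 cells solid] → remaining = 420
after view 2 [y-axis, 34 of 100 cells solid] → remaining = 143

143 voxels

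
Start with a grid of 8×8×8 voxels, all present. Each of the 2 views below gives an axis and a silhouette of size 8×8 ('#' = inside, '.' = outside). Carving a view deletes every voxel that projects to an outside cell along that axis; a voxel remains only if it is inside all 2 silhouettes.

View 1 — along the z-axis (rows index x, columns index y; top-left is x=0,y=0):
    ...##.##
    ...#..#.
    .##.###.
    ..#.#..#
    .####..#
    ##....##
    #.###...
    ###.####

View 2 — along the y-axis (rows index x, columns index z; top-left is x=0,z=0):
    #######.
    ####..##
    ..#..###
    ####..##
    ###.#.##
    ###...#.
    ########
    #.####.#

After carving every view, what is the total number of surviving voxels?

198 voxels

before carving: 512 voxels (8×8×8)
  1. axis=2 (XY plane), |mask|=34  ⇒  voxels=272
  2. axis=1 (XZ plane), |mask|=47  ⇒  voxels=198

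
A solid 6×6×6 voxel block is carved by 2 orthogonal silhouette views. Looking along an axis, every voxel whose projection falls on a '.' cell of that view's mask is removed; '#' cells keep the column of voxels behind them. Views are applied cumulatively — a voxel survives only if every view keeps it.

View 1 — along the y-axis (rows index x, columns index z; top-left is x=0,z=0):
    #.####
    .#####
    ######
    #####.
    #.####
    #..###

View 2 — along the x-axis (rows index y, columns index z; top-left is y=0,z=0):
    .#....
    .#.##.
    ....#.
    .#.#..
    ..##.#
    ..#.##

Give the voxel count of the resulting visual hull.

remaining voxels: 65

full grid |V| = 216
V1 y: intersect with XZ mask (30 set) -- 180 left
V2 x: intersect with YZ mask (13 set) -- 65 left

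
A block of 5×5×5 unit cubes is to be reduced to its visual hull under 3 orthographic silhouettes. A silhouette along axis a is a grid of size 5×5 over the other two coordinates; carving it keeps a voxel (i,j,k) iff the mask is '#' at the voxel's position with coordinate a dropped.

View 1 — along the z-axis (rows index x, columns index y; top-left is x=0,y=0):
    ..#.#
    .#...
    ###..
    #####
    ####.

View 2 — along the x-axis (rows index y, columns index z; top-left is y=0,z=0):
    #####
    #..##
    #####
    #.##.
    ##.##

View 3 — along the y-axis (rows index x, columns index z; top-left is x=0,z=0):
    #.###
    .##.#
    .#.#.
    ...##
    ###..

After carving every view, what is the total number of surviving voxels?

before carving: 125 voxels (5×5×5)
step 1: project along z, AND mask (15/25) → |grid| = 75
step 2: project along x, AND mask (20/25) → |grid| = 61
step 3: project along y, AND mask (14/25) → |grid| = 31

31 voxels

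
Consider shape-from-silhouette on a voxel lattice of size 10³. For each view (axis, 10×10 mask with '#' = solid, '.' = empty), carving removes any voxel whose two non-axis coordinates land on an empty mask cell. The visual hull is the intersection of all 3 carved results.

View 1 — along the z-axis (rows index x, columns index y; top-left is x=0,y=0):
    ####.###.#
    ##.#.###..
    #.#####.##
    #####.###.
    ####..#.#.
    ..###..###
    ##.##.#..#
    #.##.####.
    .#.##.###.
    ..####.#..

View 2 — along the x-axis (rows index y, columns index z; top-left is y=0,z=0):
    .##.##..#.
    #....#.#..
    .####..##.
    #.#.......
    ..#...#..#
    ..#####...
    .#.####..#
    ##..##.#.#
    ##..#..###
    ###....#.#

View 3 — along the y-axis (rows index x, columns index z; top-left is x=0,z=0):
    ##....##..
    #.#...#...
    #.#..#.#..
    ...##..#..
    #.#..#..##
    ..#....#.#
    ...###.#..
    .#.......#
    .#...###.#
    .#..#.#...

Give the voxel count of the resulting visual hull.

|visual hull| = 113

before carving: 1000 voxels (10×10×10)
carve view 1 (along z, XY-mask fill 66/100): 660 voxels remain
carve view 2 (along x, YZ-mask fill 47/100): 304 voxels remain
carve view 3 (along y, XZ-mask fill 36/100): 113 voxels remain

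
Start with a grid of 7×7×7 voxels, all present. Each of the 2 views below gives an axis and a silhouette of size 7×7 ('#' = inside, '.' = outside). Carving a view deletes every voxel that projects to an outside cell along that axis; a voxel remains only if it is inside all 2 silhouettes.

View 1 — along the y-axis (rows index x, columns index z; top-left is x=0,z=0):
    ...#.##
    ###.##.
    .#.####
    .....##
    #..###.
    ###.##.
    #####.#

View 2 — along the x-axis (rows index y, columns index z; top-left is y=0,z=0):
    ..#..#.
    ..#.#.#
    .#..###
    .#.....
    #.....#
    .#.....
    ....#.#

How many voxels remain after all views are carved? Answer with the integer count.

voxel count = 65

full grid |V| = 343
carve view 1 (along y, XZ-mask fill 30/49): 210 voxels remain
carve view 2 (along x, YZ-mask fill 15/49): 65 voxels remain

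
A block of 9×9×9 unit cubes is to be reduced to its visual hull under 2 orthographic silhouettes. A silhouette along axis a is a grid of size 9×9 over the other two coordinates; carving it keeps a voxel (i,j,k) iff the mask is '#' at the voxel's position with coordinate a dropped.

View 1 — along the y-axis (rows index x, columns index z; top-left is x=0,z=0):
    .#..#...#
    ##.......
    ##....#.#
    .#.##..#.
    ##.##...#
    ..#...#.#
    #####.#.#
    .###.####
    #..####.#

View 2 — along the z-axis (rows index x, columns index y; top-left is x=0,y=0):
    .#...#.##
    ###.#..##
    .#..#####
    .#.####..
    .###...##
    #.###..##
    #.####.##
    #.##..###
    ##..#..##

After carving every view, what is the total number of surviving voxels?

before carving: 729 voxels (9×9×9)
V1 y: intersect with XZ mask (41 set) -- 369 left
V2 z: intersect with XY mask (50 set) -- 232 left

|visual hull| = 232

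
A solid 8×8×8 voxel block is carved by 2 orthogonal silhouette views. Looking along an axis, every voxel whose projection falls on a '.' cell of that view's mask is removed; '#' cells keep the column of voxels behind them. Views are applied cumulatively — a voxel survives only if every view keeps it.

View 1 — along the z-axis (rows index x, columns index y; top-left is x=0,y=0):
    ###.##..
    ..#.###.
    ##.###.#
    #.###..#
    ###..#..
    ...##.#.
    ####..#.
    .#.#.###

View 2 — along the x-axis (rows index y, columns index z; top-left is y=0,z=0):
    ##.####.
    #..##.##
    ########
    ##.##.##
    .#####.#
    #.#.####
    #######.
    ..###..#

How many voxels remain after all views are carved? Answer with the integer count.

|visual hull| = 225

start: 8×8×8 = 512 voxels
[1] z-view keeps 37 columns → grid now 296
[2] x-view keeps 48 columns → grid now 225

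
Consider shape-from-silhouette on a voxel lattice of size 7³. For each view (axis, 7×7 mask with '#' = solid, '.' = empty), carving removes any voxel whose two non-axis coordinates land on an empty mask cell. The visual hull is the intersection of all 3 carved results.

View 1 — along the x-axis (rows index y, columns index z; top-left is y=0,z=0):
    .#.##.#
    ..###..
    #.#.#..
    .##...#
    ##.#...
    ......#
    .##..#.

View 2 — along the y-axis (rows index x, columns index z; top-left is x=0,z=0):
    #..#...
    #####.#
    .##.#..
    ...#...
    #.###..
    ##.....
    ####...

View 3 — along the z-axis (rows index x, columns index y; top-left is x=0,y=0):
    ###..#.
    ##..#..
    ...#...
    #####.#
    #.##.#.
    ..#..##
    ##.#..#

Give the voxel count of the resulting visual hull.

remaining voxels: 34

start: 7×7×7 = 343 voxels
carve view 1 (along x, YZ-mask fill 20/49): 140 voxels remain
carve view 2 (along y, XZ-mask fill 22/49): 69 voxels remain
carve view 3 (along z, XY-mask fill 25/49): 34 voxels remain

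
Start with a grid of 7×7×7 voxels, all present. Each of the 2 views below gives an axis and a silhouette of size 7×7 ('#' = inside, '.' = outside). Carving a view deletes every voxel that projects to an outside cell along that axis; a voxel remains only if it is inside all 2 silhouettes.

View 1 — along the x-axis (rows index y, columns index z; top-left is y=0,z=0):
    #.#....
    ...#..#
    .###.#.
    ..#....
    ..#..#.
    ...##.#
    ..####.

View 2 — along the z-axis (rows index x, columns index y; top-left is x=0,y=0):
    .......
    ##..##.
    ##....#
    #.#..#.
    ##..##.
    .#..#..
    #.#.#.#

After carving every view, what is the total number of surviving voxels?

start: 7×7×7 = 343 voxels
[1] x-view keeps 18 columns → grid now 126
[2] z-view keeps 20 columns → grid now 51

|visual hull| = 51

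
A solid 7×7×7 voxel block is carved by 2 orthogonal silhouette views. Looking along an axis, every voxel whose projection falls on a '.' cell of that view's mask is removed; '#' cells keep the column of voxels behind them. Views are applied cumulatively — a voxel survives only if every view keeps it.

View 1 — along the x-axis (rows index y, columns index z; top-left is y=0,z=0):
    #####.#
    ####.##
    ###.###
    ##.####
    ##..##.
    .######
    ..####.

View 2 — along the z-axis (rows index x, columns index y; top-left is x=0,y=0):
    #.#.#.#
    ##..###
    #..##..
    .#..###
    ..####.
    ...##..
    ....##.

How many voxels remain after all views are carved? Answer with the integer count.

start: 7×7×7 = 343 voxels
[1] x-view keeps 38 columns → grid now 266
[2] z-view keeps 24 columns → grid now 124

voxel count = 124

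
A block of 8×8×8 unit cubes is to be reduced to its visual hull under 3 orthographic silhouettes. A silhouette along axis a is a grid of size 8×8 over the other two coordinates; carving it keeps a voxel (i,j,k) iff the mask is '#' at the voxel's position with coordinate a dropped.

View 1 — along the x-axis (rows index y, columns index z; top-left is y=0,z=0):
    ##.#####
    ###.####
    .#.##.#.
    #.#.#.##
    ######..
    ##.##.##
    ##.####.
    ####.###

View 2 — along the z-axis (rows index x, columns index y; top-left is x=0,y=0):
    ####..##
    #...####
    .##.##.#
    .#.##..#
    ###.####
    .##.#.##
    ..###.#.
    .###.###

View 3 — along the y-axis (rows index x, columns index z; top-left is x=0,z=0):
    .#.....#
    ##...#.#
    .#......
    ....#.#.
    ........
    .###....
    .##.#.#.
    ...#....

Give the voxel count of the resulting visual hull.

initial block: 8^3 = 512
  1. axis=0 (YZ plane), |mask|=48  ⇒  voxels=384
  2. axis=2 (XY plane), |mask|=42  ⇒  voxels=252
  3. axis=1 (XZ plane), |mask|=17  ⇒  voxels=65

remaining voxels: 65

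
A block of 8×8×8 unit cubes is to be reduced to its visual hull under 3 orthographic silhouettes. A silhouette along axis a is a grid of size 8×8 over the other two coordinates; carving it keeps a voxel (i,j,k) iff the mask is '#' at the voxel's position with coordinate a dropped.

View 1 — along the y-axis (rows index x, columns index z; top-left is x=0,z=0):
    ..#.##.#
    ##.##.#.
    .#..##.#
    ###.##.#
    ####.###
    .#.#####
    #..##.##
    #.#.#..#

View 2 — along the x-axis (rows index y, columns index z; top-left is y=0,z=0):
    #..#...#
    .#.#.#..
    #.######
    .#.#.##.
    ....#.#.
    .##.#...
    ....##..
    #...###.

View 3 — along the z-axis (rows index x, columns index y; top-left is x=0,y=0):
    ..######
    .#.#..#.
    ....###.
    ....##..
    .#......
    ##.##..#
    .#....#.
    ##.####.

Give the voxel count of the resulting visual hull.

initial block: 8^3 = 512
  1. axis=1 (XZ plane), |mask|=41  ⇒  voxels=328
  2. axis=0 (YZ plane), |mask|=28  ⇒  voxels=144
  3. axis=2 (XY plane), |mask|=28  ⇒  voxels=52

remaining voxels: 52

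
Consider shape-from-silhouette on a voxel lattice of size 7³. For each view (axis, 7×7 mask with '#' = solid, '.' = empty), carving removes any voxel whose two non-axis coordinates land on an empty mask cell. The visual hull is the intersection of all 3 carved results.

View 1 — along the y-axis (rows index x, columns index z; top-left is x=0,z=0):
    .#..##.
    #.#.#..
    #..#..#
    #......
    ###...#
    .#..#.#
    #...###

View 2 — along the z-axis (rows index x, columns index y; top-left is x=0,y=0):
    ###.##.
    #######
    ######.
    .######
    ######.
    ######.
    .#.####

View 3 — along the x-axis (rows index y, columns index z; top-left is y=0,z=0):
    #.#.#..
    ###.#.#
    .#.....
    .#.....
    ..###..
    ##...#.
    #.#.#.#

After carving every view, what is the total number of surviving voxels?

initial block: 7^3 = 343
[1] y-view keeps 21 columns → grid now 147
[2] z-view keeps 41 columns → grid now 122
[3] x-view keeps 20 columns → grid now 55

remaining voxels: 55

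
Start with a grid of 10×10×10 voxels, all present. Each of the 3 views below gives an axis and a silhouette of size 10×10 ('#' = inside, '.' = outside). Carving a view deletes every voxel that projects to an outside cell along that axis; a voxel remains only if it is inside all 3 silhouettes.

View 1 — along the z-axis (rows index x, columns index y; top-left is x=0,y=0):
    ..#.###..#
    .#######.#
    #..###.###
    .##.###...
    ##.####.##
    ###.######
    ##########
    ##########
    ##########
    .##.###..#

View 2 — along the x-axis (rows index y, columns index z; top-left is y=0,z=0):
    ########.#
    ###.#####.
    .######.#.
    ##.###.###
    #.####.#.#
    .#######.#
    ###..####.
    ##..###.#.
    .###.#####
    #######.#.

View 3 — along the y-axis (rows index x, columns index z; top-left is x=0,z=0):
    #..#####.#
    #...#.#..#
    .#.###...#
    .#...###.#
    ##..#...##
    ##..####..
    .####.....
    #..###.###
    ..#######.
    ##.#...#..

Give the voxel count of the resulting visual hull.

full grid |V| = 1000
[1] z-view keeps 78 columns → grid now 780
[2] x-view keeps 76 columns → grid now 591
[3] y-view keeps 54 columns → grid now 324

remaining voxels: 324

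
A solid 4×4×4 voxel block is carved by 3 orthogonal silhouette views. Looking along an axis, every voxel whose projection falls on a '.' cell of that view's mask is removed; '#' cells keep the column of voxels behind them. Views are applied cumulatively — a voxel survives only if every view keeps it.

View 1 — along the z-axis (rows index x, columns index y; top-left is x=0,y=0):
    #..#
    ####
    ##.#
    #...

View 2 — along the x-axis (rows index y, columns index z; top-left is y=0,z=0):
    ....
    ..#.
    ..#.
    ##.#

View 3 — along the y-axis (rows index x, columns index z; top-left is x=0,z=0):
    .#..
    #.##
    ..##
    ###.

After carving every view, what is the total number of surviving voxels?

full grid |V| = 64
step 1: project along z, AND mask (10/16) → |grid| = 40
step 2: project along x, AND mask (5/16) → |grid| = 12
step 3: project along y, AND mask (9/16) → |grid| = 7

|visual hull| = 7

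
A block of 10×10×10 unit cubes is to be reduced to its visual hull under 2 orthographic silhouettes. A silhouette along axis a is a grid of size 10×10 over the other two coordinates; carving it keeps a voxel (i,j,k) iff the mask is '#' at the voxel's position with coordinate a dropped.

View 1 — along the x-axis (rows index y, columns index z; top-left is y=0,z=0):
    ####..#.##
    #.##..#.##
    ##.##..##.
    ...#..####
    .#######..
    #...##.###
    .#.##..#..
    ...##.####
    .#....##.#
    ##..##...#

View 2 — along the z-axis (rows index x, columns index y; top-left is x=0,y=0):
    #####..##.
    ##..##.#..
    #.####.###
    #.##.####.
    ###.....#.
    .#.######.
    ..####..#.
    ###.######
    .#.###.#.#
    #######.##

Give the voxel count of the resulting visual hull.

voxel count = 382

initial block: 10^3 = 1000
after view 1 [x-axis, 56 of 100 cells solid] → remaining = 560
after view 2 [z-axis, 67 of 100 cells solid] → remaining = 382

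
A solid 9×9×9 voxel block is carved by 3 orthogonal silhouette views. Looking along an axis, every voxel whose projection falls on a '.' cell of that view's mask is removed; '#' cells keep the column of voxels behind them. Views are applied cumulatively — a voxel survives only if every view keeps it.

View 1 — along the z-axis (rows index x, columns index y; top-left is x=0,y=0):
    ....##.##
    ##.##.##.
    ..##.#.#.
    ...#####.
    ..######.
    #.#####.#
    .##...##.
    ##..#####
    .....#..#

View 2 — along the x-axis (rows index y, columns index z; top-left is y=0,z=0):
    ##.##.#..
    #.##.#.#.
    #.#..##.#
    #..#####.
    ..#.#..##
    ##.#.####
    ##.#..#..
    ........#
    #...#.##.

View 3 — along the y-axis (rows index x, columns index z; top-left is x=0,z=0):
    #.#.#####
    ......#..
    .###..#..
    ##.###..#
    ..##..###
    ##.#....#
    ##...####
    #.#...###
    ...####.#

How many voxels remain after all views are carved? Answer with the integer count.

before carving: 729 voxels (9×9×9)
V1 z: intersect with XY mask (45 set) -- 405 left
V2 x: intersect with YZ mask (41 set) -- 200 left
V3 y: intersect with XZ mask (43 set) -- 106 left

106 voxels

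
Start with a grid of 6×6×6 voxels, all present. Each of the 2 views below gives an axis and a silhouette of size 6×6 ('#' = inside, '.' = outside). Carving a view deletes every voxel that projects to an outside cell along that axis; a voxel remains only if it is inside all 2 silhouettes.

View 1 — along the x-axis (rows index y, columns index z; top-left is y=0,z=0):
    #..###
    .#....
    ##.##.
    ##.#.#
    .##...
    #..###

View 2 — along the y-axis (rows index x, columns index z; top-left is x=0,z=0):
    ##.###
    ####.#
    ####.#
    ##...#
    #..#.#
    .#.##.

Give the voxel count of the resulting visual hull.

start: 6×6×6 = 216 voxels
after view 1 [x-axis, 19 of 36 cells solid] → remaining = 114
after view 2 [y-axis, 24 of 36 cells solid] → remaining = 83

|visual hull| = 83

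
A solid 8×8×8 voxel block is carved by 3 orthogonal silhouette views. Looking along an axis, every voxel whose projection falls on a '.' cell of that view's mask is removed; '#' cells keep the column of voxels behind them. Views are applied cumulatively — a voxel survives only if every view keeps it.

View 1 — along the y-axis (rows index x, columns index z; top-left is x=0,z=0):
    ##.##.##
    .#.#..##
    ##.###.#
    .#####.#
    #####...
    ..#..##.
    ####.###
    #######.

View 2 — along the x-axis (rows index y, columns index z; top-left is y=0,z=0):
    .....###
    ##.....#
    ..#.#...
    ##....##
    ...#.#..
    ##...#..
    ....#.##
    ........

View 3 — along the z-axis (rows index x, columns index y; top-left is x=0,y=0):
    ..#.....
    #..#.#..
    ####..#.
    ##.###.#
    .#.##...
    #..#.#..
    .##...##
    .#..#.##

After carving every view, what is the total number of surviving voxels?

before carving: 512 voxels (8×8×8)
carve view 1 (along y, XZ-mask fill 44/64): 352 voxels remain
carve view 2 (along x, YZ-mask fill 20/64): 108 voxels remain
carve view 3 (along z, XY-mask fill 29/64): 49 voxels remain

voxel count = 49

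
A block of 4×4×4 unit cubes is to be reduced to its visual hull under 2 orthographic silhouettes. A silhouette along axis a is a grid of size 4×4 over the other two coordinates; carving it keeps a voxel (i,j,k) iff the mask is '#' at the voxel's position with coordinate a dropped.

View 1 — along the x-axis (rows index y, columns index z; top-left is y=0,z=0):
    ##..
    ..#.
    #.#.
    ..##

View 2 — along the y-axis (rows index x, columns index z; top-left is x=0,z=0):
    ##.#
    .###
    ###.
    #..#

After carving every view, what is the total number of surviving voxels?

start: 4×4×4 = 64 voxels
[1] x-view keeps 7 columns → grid now 28
[2] y-view keeps 11 columns → grid now 18

voxel count = 18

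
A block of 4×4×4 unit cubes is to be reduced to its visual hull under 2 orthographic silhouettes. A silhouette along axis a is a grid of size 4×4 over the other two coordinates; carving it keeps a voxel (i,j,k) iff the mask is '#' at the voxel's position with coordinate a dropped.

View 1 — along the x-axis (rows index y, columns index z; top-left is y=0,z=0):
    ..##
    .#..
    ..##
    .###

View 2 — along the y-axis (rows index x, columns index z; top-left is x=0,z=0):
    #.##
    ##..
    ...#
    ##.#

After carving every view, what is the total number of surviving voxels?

|visual hull| = 16

start: 4×4×4 = 64 voxels
[1] x-view keeps 8 columns → grid now 32
[2] y-view keeps 9 columns → grid now 16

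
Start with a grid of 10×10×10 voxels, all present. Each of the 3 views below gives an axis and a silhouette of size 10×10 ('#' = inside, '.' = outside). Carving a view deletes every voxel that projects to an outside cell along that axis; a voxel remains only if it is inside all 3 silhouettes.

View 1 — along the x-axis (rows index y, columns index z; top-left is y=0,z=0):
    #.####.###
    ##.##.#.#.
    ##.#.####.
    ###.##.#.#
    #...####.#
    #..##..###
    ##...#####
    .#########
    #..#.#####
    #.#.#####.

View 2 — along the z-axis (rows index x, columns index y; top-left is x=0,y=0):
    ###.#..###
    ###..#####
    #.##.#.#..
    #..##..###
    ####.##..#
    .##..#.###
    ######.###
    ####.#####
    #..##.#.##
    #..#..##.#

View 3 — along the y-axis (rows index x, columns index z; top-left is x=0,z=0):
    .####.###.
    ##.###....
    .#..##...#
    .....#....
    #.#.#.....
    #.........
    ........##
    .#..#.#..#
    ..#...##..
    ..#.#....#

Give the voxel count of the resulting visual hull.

full grid |V| = 1000
carve view 1 (along x, YZ-mask fill 70/100): 700 voxels remain
carve view 2 (along z, XY-mask fill 68/100): 485 voxels remain
carve view 3 (along y, XZ-mask fill 33/100): 164 voxels remain

164 voxels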